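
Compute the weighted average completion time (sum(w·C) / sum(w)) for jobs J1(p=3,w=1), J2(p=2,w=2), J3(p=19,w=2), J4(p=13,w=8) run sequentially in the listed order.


Completion times:
  J1: C=3, w×C=1×3=3
  J2: C=5, w×C=2×5=10
  J3: C=24, w×C=2×24=48
  J4: C=37, w×C=8×37=296
Sum w×C = 357
Sum w = 13
Weighted avg = 357/13
= 27.46


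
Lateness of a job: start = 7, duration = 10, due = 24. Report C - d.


Completion = 7 + 10 = 17
Lateness = C - d = 17 - 24
= -7


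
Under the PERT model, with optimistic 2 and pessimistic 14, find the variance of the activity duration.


σ² = ((p - o) / 6)² = (p - o)² / 36
= (14 - 2)² / 36
= 12² / 36
= 144 / 36
= 4.0000


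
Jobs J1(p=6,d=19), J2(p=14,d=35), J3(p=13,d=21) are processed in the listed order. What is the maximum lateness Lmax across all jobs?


Lateness per job (L = C - d):
  J1: C=6, d=19, L=-13
  J2: C=20, d=35, L=-15
  J3: C=33, d=21, L=12
Lmax = max(-13, -15, 12)
= 12


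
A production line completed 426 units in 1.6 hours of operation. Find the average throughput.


Throughput = units / time
= 426 / 1.6
= 266.2 units/hour


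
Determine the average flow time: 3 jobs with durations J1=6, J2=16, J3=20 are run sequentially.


Completion times:
  J1: completes at 6
  J2: completes at 22
  J3: completes at 42
Sum = 70
Average = 70/3
= 23.33


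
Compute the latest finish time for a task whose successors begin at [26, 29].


LF = min of all successor start times
Successors start at: [26, 29]
LF = min(26, 29)
= 26


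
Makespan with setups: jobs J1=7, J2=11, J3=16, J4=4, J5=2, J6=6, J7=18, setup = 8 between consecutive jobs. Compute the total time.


Makespan = Σ processing + (n-1) × setup
= (7 + 11 + 16 + 4 + 2 + 6 + 18) + (7-1)×8
= 64 + 48
= 112 time units


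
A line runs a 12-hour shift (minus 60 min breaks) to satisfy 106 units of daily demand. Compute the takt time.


Available = 12×60 - 60 = 660 min
Takt time = 660 / 106
= 6.23 min/unit


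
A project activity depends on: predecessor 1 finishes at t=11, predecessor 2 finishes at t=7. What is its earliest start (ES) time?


ES = max of all predecessor completion times
Predecessors: [11, 7]
ES = max(11, 7)
= 11


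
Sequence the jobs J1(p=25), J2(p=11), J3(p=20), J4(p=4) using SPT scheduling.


SPT: sort by shortest processing time
  J4: p=4
  J2: p=11
  J3: p=20
  J1: p=25
Order: J4 → J2 → J3 → J1


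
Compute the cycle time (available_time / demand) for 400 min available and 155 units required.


Cycle time = available time / demand
= 400 / 155
= 2.58 min/unit


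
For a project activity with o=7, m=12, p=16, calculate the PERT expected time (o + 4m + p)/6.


te = (o + 4m + p) / 6
= (7 + 4×12 + 16) / 6
= (7 + 48 + 16) / 6
= 71 / 6
= 11.83


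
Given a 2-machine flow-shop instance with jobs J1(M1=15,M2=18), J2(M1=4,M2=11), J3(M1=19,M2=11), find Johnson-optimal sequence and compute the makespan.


Johnson's rule:
Group 1 (M1≤M2, sort by M1): ['J2', 'J1']
Group 2 (M1>M2, sort desc M2): ['J3']
Sequence: J2 → J1 → J3
Makespan calculation:
  J2: M1 done=4, M2 done=15
  J1: M1 done=19, M2 done=37
  J3: M1 done=38, M2 done=49
= Sequence: J2 → J1 → J3, Makespan: 49


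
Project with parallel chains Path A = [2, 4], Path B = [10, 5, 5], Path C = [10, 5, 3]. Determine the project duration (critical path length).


Path A: 2 + 4 = 6
Path B: 10 + 5 + 5 = 20
Path C: 10 + 5 + 3 = 18
Critical path = longest = max(6, 20, 18)
= 20 (Path B)


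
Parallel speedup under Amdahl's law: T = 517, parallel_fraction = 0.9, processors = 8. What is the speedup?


Amdahl's law: T_p = T × ((1-p) + p/N)
= 517 × ((1-0.9) + 0.9/8)
= 517 × (0.10 + 0.1125)
= 517 × 0.2125
= 109.86
Speedup = 517/109.86
= 4.71×


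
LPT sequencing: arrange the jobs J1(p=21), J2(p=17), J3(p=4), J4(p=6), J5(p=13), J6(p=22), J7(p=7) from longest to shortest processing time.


LPT: sort by longest processing time first
  J6: p=22
  J1: p=21
  J2: p=17
  J5: p=13
  J7: p=7
  J4: p=6
  J3: p=4
Order: J6 → J1 → J2 → J5 → J7 → J4 → J3


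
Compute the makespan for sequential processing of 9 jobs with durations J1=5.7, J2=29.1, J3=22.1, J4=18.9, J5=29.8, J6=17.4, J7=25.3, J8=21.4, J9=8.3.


Sequential makespan: sum all processing times
= 5.7 + 29.1 + 22.1 + 18.9 + 29.8 + 17.4 + 25.3 + 21.4 + 8.3
= 178.0 time units


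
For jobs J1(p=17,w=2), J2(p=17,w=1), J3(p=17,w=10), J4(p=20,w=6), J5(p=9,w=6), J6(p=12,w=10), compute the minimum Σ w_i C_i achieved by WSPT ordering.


WSPT order (by p/w): J6 → J5 → J3 → J4 → J1 → J2
  J6: C=12, w·C=10×12=120
  J5: C=21, w·C=6×21=126
  J3: C=38, w·C=10×38=380
  J4: C=58, w·C=6×58=348
  J1: C=75, w·C=2×75=150
  J2: C=92, w·C=1×92=92
Σ w·C = 1216
= 1216


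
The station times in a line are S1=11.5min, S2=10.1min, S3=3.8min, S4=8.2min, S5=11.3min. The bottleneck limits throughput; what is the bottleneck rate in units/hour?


Bottleneck = longest station time
Station times: [11.5, 10.1, 3.8, 8.2, 11.3]
Max = 11.5 min
Rate = 60 / 11.5
= 5.22 units/hour (bottleneck: 11.5min)


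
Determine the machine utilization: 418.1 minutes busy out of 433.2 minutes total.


Utilization = busy / total × 100
= 418.1 / 433.2 × 100
= 96.5%


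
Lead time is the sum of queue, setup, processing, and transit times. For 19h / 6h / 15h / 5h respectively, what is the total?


Lead time = queue + setup + processing + transit
= 19 + 6 + 15 + 5
= 45 hours


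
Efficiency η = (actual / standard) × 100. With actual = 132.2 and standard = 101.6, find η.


Efficiency = (actual / standard) × 100
= (132.2 / 101.6) × 100
= 130.1%


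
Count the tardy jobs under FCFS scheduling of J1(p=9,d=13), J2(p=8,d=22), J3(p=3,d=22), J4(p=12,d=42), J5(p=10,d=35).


Completion vs due date:
  J1: C=9, d=13 → on time
  J2: C=17, d=22 → on time
  J3: C=20, d=22 → on time
  J4: C=32, d=42 → on time
  J5: C=42, d=35 → TARDY
Tardy jobs: J5
Count = 1


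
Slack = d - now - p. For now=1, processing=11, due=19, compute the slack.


Slack = due - current_time - processing
= 19 - 1 - 11
= 7


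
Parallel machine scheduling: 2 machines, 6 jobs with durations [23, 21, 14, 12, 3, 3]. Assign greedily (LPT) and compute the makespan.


Jobs (LPT sorted): [23, 21, 14, 12, 3, 3]
Machines: 2
  J=23 → Machine 1 (load: 0+23=23)
  J=21 → Machine 2 (load: 0+21=21)
  J=14 → Machine 2 (load: 21+14=35)
  J=12 → Machine 1 (load: 23+12=35)
  J=3 → Machine 1 (load: 35+3=38)
  J=3 → Machine 2 (load: 35+3=38)
Machine loads: [38, 38]
Makespan = max = 38 time units


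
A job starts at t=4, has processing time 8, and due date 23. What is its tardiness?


Completion = start + processing = 4 + 8 = 12
Tardiness = max(0, C - d) = max(0, 12 - 23)
= max(0, -11)
= 0


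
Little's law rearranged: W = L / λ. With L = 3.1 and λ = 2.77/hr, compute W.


Little's law: L = λW → W = L / λ
= 3.1 / 2.77
= 1.12 hours


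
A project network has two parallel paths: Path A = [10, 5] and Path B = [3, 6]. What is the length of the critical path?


Path A: 10 + 5 = 15
Path B: 3 + 6 = 9
Critical path = longest = max(15, 9)
= 15 (Path A)


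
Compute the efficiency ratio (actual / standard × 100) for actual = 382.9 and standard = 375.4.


Efficiency = (actual / standard) × 100
= (382.9 / 375.4) × 100
= 102.0%


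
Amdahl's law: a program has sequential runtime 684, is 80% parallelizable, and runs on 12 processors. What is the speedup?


Amdahl's law: T_p = T × ((1-p) + p/N)
= 684 × ((1-0.8) + 0.8/12)
= 684 × (0.20 + 0.0667)
= 684 × 0.2667
= 182.40
Speedup = 684/182.40
= 3.75×


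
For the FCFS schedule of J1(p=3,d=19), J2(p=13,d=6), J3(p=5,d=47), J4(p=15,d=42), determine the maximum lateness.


Lateness per job (L = C - d):
  J1: C=3, d=19, L=-16
  J2: C=16, d=6, L=10
  J3: C=21, d=47, L=-26
  J4: C=36, d=42, L=-6
Lmax = max(-16, 10, -26, -6)
= 10


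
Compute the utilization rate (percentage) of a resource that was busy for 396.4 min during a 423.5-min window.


Utilization = busy / total × 100
= 396.4 / 423.5 × 100
= 93.6%


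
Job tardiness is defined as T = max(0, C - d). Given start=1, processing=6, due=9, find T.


Completion = start + processing = 1 + 6 = 7
Tardiness = max(0, C - d) = max(0, 7 - 9)
= max(0, -2)
= 0


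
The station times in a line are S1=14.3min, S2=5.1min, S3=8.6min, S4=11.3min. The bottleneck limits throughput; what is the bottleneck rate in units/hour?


Bottleneck = longest station time
Station times: [14.3, 5.1, 8.6, 11.3]
Max = 14.3 min
Rate = 60 / 14.3
= 4.20 units/hour (bottleneck: 14.3min)


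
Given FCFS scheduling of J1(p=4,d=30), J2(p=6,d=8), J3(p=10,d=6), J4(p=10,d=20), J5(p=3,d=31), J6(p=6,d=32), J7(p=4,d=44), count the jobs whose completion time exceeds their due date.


Completion vs due date:
  J1: C=4, d=30 → on time
  J2: C=10, d=8 → TARDY
  J3: C=20, d=6 → TARDY
  J4: C=30, d=20 → TARDY
  J5: C=33, d=31 → TARDY
  J6: C=39, d=32 → TARDY
  J7: C=43, d=44 → on time
Tardy jobs: J2, J3, J4, J5, J6
Count = 5


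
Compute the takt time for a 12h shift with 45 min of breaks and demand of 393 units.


Available = 12×60 - 45 = 675 min
Takt time = 675 / 393
= 1.72 min/unit


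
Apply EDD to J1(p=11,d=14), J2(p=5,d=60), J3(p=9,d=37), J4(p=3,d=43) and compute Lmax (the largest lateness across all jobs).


EDD order: J1 → J3 → J4 → J2
Completion and lateness:
  J1: C=11, d=14, L=11-14=-3
  J3: C=20, d=37, L=20-37=-17
  J4: C=23, d=43, L=23-43=-20
  J2: C=28, d=60, L=28-60=-32
Lmax = max(-3, -17, -20, -32)
= -3


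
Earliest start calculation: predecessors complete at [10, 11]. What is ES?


ES = max of all predecessor completion times
Predecessors: [10, 11]
ES = max(10, 11)
= 11


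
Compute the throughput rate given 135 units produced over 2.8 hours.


Throughput = units / time
= 135 / 2.8
= 48.2 units/hour


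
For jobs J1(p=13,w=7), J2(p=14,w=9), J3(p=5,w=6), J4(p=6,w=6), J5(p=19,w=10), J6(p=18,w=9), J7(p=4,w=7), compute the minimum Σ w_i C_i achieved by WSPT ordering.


WSPT order (by p/w): J7 → J3 → J4 → J2 → J1 → J5 → J6
  J7: C=4, w·C=7×4=28
  J3: C=9, w·C=6×9=54
  J4: C=15, w·C=6×15=90
  J2: C=29, w·C=9×29=261
  J1: C=42, w·C=7×42=294
  J5: C=61, w·C=10×61=610
  J6: C=79, w·C=9×79=711
Σ w·C = 2048
= 2048


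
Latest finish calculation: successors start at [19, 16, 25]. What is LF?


LF = min of all successor start times
Successors start at: [19, 16, 25]
LF = min(19, 16, 25)
= 16


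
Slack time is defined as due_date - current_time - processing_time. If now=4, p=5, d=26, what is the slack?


Slack = due - current_time - processing
= 26 - 4 - 5
= 17


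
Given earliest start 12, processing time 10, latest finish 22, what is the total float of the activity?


EF = ES + duration = 12 + 10 = 22
LS = LF - duration = 22 - 10 = 12
Total Float = LF - EF = 22 - 22
(or LS - ES = 12 - 12)
= 0


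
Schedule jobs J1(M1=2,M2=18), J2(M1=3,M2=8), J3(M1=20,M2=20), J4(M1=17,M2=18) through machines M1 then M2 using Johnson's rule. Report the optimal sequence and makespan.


Johnson's rule:
Group 1 (M1≤M2, sort by M1): ['J1', 'J2', 'J4', 'J3']
Group 2 (M1>M2, sort desc M2): []
Sequence: J1 → J2 → J4 → J3
Makespan calculation:
  J1: M1 done=2, M2 done=20
  J2: M1 done=5, M2 done=28
  J4: M1 done=22, M2 done=46
  J3: M1 done=42, M2 done=66
= Sequence: J1 → J2 → J4 → J3, Makespan: 66


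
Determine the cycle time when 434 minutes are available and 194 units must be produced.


Cycle time = available time / demand
= 434 / 194
= 2.24 min/unit


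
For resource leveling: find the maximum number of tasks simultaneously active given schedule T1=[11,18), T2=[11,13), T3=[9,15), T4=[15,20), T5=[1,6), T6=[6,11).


Check each time point for overlaps:
  t=11: 3 tasks active (T1, T2, T3)
Max concurrent = 3


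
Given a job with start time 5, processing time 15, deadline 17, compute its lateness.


Completion = 5 + 15 = 20
Lateness = C - d = 20 - 17
= 3


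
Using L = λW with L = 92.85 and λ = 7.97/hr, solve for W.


Little's law: L = λW → W = L / λ
= 92.85 / 7.97
= 11.65 hours


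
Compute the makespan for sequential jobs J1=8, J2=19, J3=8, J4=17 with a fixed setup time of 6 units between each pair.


Makespan = Σ processing + (n-1) × setup
= (8 + 19 + 8 + 17) + (4-1)×6
= 52 + 18
= 70 time units


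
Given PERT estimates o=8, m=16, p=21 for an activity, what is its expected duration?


te = (o + 4m + p) / 6
= (8 + 4×16 + 21) / 6
= (8 + 64 + 21) / 6
= 93 / 6
= 15.50


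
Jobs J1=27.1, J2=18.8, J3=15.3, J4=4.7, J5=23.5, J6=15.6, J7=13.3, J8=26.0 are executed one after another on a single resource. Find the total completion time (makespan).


Sequential makespan: sum all processing times
= 27.1 + 18.8 + 15.3 + 4.7 + 23.5 + 15.6 + 13.3 + 26.0
= 144.3 time units


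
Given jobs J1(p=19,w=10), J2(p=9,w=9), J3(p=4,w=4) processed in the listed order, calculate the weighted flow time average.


Completion times:
  J1: C=19, w×C=10×19=190
  J2: C=28, w×C=9×28=252
  J3: C=32, w×C=4×32=128
Sum w×C = 570
Sum w = 23
Weighted avg = 570/23
= 24.78


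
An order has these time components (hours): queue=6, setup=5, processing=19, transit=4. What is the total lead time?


Lead time = queue + setup + processing + transit
= 6 + 5 + 19 + 4
= 34 hours


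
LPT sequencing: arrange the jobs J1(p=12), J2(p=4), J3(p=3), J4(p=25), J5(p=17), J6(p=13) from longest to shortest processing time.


LPT: sort by longest processing time first
  J4: p=25
  J5: p=17
  J6: p=13
  J1: p=12
  J2: p=4
  J3: p=3
Order: J4 → J5 → J6 → J1 → J2 → J3


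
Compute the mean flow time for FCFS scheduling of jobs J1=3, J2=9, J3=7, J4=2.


Completion times:
  J1: completes at 3
  J2: completes at 12
  J3: completes at 19
  J4: completes at 21
Sum = 55
Average = 55/4
= 13.75


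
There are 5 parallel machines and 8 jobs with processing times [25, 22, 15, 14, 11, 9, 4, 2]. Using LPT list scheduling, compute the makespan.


Jobs (LPT sorted): [25, 22, 15, 14, 11, 9, 4, 2]
Machines: 5
  J=25 → Machine 1 (load: 0+25=25)
  J=22 → Machine 2 (load: 0+22=22)
  J=15 → Machine 3 (load: 0+15=15)
  J=14 → Machine 4 (load: 0+14=14)
  J=11 → Machine 5 (load: 0+11=11)
  J=9 → Machine 5 (load: 11+9=20)
  J=4 → Machine 4 (load: 14+4=18)
  J=2 → Machine 3 (load: 15+2=17)
Machine loads: [25, 22, 17, 18, 20]
Makespan = max = 25 time units


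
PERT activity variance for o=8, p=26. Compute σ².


σ² = ((p - o) / 6)² = (p - o)² / 36
= (26 - 8)² / 36
= 18² / 36
= 324 / 36
= 9.0000


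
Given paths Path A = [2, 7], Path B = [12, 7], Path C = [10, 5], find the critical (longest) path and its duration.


Path A: 2 + 7 = 9
Path B: 12 + 7 = 19
Path C: 10 + 5 = 15
Critical path = longest = max(9, 19, 15)
= 19 (Path B)


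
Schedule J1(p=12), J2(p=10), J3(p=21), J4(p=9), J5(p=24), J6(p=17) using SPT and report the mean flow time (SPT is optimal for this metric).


SPT order: J4 → J2 → J1 → J6 → J3 → J5
Completion times:
  J4: C=9
  J2: C=19
  J1: C=31
  J6: C=48
  J3: C=69
  J5: C=93
Sum = 269, n = 6
Mean flow = 269/6
= 44.83


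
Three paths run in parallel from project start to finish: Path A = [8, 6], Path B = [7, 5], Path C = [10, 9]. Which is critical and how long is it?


Path A: 8 + 6 = 14
Path B: 7 + 5 = 12
Path C: 10 + 9 = 19
Critical path = longest = max(14, 12, 19)
= 19 (Path C)


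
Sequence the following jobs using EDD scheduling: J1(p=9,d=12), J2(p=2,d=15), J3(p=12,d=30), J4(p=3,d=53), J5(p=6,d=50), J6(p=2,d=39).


EDD: sort by earliest due date
  J1: d=12, p=9
  J2: d=15, p=2
  J3: d=30, p=12
  J6: d=39, p=2
  J5: d=50, p=6
  J4: d=53, p=3
Order: J1 → J2 → J3 → J6 → J5 → J4


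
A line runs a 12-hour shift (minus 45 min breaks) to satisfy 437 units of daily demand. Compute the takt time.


Available = 12×60 - 45 = 675 min
Takt time = 675 / 437
= 1.54 min/unit


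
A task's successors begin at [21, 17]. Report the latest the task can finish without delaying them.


LF = min of all successor start times
Successors start at: [21, 17]
LF = min(21, 17)
= 17


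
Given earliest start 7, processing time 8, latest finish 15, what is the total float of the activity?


EF = ES + duration = 7 + 8 = 15
LS = LF - duration = 15 - 8 = 7
Total Float = LF - EF = 15 - 15
(or LS - ES = 7 - 7)
= 0


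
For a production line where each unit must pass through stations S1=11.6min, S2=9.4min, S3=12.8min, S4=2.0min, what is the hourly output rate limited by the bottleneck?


Bottleneck = longest station time
Station times: [11.6, 9.4, 12.8, 2.0]
Max = 12.8 min
Rate = 60 / 12.8
= 4.69 units/hour (bottleneck: 12.8min)


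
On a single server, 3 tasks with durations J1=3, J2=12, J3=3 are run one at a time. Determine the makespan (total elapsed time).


Sequential makespan: sum all processing times
= 3 + 12 + 3
= 18 time units


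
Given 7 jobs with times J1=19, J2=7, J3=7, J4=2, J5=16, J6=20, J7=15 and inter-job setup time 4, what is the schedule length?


Makespan = Σ processing + (n-1) × setup
= (19 + 7 + 7 + 2 + 16 + 20 + 15) + (7-1)×4
= 86 + 24
= 110 time units


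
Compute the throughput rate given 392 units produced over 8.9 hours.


Throughput = units / time
= 392 / 8.9
= 44.0 units/hour


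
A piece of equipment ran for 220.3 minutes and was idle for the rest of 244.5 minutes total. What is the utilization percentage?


Utilization = busy / total × 100
= 220.3 / 244.5 × 100
= 90.1%


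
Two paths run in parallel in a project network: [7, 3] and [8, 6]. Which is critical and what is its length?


Path A: 7 + 3 = 10
Path B: 8 + 6 = 14
Critical path = longest = max(10, 14)
= 14 (Path B)


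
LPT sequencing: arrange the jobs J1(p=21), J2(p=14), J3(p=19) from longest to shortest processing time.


LPT: sort by longest processing time first
  J1: p=21
  J3: p=19
  J2: p=14
Order: J1 → J3 → J2


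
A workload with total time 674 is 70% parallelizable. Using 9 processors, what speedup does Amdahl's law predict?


Amdahl's law: T_p = T × ((1-p) + p/N)
= 674 × ((1-0.7) + 0.7/9)
= 674 × (0.30 + 0.0778)
= 674 × 0.3778
= 254.62
Speedup = 674/254.62
= 2.65×


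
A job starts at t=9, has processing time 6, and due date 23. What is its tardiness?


Completion = start + processing = 9 + 6 = 15
Tardiness = max(0, C - d) = max(0, 15 - 23)
= max(0, -8)
= 0


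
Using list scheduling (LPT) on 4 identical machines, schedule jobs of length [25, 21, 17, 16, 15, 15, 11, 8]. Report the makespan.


Jobs (LPT sorted): [25, 21, 17, 16, 15, 15, 11, 8]
Machines: 4
  J=25 → Machine 1 (load: 0+25=25)
  J=21 → Machine 2 (load: 0+21=21)
  J=17 → Machine 3 (load: 0+17=17)
  J=16 → Machine 4 (load: 0+16=16)
  J=15 → Machine 4 (load: 16+15=31)
  J=15 → Machine 3 (load: 17+15=32)
  J=11 → Machine 2 (load: 21+11=32)
  J=8 → Machine 1 (load: 25+8=33)
Machine loads: [33, 32, 32, 31]
Makespan = max = 33 time units


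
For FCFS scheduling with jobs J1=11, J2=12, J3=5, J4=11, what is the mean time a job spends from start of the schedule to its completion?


Completion times:
  J1: completes at 11
  J2: completes at 23
  J3: completes at 28
  J4: completes at 39
Sum = 101
Average = 101/4
= 25.25


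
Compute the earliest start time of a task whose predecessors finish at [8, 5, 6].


ES = max of all predecessor completion times
Predecessors: [8, 5, 6]
ES = max(8, 5, 6)
= 8


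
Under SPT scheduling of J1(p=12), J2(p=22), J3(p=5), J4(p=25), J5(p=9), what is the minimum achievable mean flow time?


SPT order: J3 → J5 → J1 → J2 → J4
Completion times:
  J3: C=5
  J5: C=14
  J1: C=26
  J2: C=48
  J4: C=73
Sum = 166, n = 5
Mean flow = 166/5
= 33.20


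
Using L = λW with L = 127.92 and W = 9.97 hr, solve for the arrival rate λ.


Little's law: L = λW → λ = L / W
= 127.92 / 9.97
= 12.83 per hour


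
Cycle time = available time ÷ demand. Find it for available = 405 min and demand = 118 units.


Cycle time = available time / demand
= 405 / 118
= 3.43 min/unit


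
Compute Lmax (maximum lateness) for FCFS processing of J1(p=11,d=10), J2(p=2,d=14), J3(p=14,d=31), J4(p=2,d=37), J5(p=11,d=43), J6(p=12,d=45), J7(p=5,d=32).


Lateness per job (L = C - d):
  J1: C=11, d=10, L=1
  J2: C=13, d=14, L=-1
  J3: C=27, d=31, L=-4
  J4: C=29, d=37, L=-8
  J5: C=40, d=43, L=-3
  J6: C=52, d=45, L=7
  J7: C=57, d=32, L=25
Lmax = max(1, -1, -4, -8, -3, 7, 25)
= 25


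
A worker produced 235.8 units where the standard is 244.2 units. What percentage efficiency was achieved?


Efficiency = (actual / standard) × 100
= (235.8 / 244.2) × 100
= 96.6%


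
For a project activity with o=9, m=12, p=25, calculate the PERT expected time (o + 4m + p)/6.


te = (o + 4m + p) / 6
= (9 + 4×12 + 25) / 6
= (9 + 48 + 25) / 6
= 82 / 6
= 13.67


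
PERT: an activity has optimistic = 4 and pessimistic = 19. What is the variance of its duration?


σ² = ((p - o) / 6)² = (p - o)² / 36
= (19 - 4)² / 36
= 15² / 36
= 225 / 36
= 6.2500


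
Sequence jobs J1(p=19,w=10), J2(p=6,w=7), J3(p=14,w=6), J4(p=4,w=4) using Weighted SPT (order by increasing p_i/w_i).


WSPT (Smith's rule): sort by p/w ascending
  J2: p/w = 6/7 = 0.857
  J4: p/w = 4/4 = 1.000
  J1: p/w = 19/10 = 1.900
  J3: p/w = 14/6 = 2.333
Order: J2 → J4 → J1 → J3


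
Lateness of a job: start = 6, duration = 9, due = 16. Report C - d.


Completion = 6 + 9 = 15
Lateness = C - d = 15 - 16
= -1


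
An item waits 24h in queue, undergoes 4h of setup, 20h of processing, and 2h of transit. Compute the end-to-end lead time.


Lead time = queue + setup + processing + transit
= 24 + 4 + 20 + 2
= 50 hours


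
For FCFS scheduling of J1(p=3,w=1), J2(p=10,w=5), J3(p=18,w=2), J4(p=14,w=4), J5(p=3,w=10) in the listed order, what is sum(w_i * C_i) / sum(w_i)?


Completion times:
  J1: C=3, w×C=1×3=3
  J2: C=13, w×C=5×13=65
  J3: C=31, w×C=2×31=62
  J4: C=45, w×C=4×45=180
  J5: C=48, w×C=10×48=480
Sum w×C = 790
Sum w = 22
Weighted avg = 790/22
= 35.91


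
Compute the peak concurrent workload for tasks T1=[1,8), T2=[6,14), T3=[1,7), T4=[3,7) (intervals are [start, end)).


Check each time point for overlaps:
  t=6: 4 tasks active (T1, T2, T3, T4)
Max concurrent = 4


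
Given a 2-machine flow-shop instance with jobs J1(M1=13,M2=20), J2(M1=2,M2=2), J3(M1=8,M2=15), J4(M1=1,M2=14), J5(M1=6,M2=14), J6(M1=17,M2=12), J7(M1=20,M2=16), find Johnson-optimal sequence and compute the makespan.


Johnson's rule:
Group 1 (M1≤M2, sort by M1): ['J4', 'J2', 'J5', 'J3', 'J1']
Group 2 (M1>M2, sort desc M2): ['J7', 'J6']
Sequence: J4 → J2 → J5 → J3 → J1 → J7 → J6
Makespan calculation:
  J4: M1 done=1, M2 done=15
  J2: M1 done=3, M2 done=17
  J5: M1 done=9, M2 done=31
  J3: M1 done=17, M2 done=46
  J1: M1 done=30, M2 done=66
  J7: M1 done=50, M2 done=82
  J6: M1 done=67, M2 done=94
= Sequence: J4 → J2 → J5 → J3 → J1 → J7 → J6, Makespan: 94


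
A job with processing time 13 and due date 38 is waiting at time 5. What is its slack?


Slack = due - current_time - processing
= 38 - 5 - 13
= 20


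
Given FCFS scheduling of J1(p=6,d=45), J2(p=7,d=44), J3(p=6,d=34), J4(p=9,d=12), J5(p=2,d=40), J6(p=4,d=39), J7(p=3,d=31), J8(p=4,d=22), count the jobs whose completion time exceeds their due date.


Completion vs due date:
  J1: C=6, d=45 → on time
  J2: C=13, d=44 → on time
  J3: C=19, d=34 → on time
  J4: C=28, d=12 → TARDY
  J5: C=30, d=40 → on time
  J6: C=34, d=39 → on time
  J7: C=37, d=31 → TARDY
  J8: C=41, d=22 → TARDY
Tardy jobs: J4, J7, J8
Count = 3


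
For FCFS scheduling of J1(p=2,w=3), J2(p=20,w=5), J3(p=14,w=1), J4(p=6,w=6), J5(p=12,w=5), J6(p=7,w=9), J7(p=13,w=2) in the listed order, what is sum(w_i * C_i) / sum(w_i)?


Completion times:
  J1: C=2, w×C=3×2=6
  J2: C=22, w×C=5×22=110
  J3: C=36, w×C=1×36=36
  J4: C=42, w×C=6×42=252
  J5: C=54, w×C=5×54=270
  J6: C=61, w×C=9×61=549
  J7: C=74, w×C=2×74=148
Sum w×C = 1371
Sum w = 31
Weighted avg = 1371/31
= 44.23


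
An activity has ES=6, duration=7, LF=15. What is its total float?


EF = ES + duration = 6 + 7 = 13
LS = LF - duration = 15 - 7 = 8
Total Float = LF - EF = 15 - 13
(or LS - ES = 8 - 6)
= 2


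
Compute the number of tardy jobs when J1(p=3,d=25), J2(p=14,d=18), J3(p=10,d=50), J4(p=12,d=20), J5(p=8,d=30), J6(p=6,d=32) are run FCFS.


Completion vs due date:
  J1: C=3, d=25 → on time
  J2: C=17, d=18 → on time
  J3: C=27, d=50 → on time
  J4: C=39, d=20 → TARDY
  J5: C=47, d=30 → TARDY
  J6: C=53, d=32 → TARDY
Tardy jobs: J4, J5, J6
Count = 3


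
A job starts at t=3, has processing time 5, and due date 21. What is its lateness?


Completion = 3 + 5 = 8
Lateness = C - d = 8 - 21
= -13


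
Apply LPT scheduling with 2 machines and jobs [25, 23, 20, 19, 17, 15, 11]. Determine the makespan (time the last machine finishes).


Jobs (LPT sorted): [25, 23, 20, 19, 17, 15, 11]
Machines: 2
  J=25 → Machine 1 (load: 0+25=25)
  J=23 → Machine 2 (load: 0+23=23)
  J=20 → Machine 2 (load: 23+20=43)
  J=19 → Machine 1 (load: 25+19=44)
  J=17 → Machine 2 (load: 43+17=60)
  J=15 → Machine 1 (load: 44+15=59)
  J=11 → Machine 1 (load: 59+11=70)
Machine loads: [70, 60]
Makespan = max = 70 time units


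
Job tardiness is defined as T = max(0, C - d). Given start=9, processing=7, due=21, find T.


Completion = start + processing = 9 + 7 = 16
Tardiness = max(0, C - d) = max(0, 16 - 21)
= max(0, -5)
= 0


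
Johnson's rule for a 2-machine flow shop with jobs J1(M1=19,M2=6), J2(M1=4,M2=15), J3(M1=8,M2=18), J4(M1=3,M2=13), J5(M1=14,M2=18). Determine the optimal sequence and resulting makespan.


Johnson's rule:
Group 1 (M1≤M2, sort by M1): ['J4', 'J2', 'J3', 'J5']
Group 2 (M1>M2, sort desc M2): ['J1']
Sequence: J4 → J2 → J3 → J5 → J1
Makespan calculation:
  J4: M1 done=3, M2 done=16
  J2: M1 done=7, M2 done=31
  J3: M1 done=15, M2 done=49
  J5: M1 done=29, M2 done=67
  J1: M1 done=48, M2 done=73
= Sequence: J4 → J2 → J3 → J5 → J1, Makespan: 73


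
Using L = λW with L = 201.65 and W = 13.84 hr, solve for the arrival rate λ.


Little's law: L = λW → λ = L / W
= 201.65 / 13.84
= 14.57 per hour


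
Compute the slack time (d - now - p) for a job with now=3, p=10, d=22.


Slack = due - current_time - processing
= 22 - 3 - 10
= 9


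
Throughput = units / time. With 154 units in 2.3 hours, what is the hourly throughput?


Throughput = units / time
= 154 / 2.3
= 67.0 units/hour


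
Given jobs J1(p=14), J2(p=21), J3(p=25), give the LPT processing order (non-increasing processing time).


LPT: sort by longest processing time first
  J3: p=25
  J2: p=21
  J1: p=14
Order: J3 → J2 → J1


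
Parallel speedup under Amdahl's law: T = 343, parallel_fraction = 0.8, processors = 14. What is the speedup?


Amdahl's law: T_p = T × ((1-p) + p/N)
= 343 × ((1-0.8) + 0.8/14)
= 343 × (0.20 + 0.0571)
= 343 × 0.2571
= 88.20
Speedup = 343/88.20
= 3.89×


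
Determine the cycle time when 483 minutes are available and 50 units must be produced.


Cycle time = available time / demand
= 483 / 50
= 9.66 min/unit


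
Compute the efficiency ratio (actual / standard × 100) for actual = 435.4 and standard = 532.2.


Efficiency = (actual / standard) × 100
= (435.4 / 532.2) × 100
= 81.8%


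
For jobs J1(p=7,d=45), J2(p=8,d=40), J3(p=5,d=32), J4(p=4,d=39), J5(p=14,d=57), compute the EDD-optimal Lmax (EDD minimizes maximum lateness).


EDD order: J3 → J4 → J2 → J1 → J5
Completion and lateness:
  J3: C=5, d=32, L=5-32=-27
  J4: C=9, d=39, L=9-39=-30
  J2: C=17, d=40, L=17-40=-23
  J1: C=24, d=45, L=24-45=-21
  J5: C=38, d=57, L=38-57=-19
Lmax = max(-27, -30, -23, -21, -19)
= -19


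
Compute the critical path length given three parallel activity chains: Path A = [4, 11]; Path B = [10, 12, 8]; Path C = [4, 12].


Path A: 4 + 11 = 15
Path B: 10 + 12 + 8 = 30
Path C: 4 + 12 = 16
Critical path = longest = max(15, 30, 16)
= 30 (Path B)


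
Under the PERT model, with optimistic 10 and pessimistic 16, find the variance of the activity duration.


σ² = ((p - o) / 6)² = (p - o)² / 36
= (16 - 10)² / 36
= 6² / 36
= 36 / 36
= 1.0000


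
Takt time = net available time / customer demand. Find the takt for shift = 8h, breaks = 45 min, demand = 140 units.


Available = 8×60 - 45 = 435 min
Takt time = 435 / 140
= 3.11 min/unit


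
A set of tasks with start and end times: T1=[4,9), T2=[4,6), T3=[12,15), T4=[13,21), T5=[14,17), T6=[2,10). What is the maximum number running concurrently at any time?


Check each time point for overlaps:
  t=4: 3 tasks active (T1, T2, T6)
Max concurrent = 3


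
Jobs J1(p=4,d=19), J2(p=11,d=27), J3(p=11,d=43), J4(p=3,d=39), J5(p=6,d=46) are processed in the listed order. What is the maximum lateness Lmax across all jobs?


Lateness per job (L = C - d):
  J1: C=4, d=19, L=-15
  J2: C=15, d=27, L=-12
  J3: C=26, d=43, L=-17
  J4: C=29, d=39, L=-10
  J5: C=35, d=46, L=-11
Lmax = max(-15, -12, -17, -10, -11)
= -10


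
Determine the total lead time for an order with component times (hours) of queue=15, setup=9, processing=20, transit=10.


Lead time = queue + setup + processing + transit
= 15 + 9 + 20 + 10
= 54 hours


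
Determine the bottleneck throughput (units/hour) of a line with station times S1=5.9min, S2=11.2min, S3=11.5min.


Bottleneck = longest station time
Station times: [5.9, 11.2, 11.5]
Max = 11.5 min
Rate = 60 / 11.5
= 5.22 units/hour (bottleneck: 11.5min)


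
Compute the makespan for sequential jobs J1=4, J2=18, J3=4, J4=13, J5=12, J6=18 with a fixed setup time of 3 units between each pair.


Makespan = Σ processing + (n-1) × setup
= (4 + 18 + 4 + 13 + 12 + 18) + (6-1)×3
= 69 + 15
= 84 time units


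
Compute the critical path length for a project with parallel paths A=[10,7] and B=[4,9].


Path A: 10 + 7 = 17
Path B: 4 + 9 = 13
Critical path = longest = max(17, 13)
= 17 (Path A)


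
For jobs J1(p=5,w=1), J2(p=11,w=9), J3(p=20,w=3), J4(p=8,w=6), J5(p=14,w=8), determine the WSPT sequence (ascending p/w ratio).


WSPT (Smith's rule): sort by p/w ascending
  J2: p/w = 11/9 = 1.222
  J4: p/w = 8/6 = 1.333
  J5: p/w = 14/8 = 1.750
  J1: p/w = 5/1 = 5.000
  J3: p/w = 20/3 = 6.667
Order: J2 → J4 → J5 → J1 → J3


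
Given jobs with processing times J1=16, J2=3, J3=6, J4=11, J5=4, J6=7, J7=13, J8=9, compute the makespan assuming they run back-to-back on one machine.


Sequential makespan: sum all processing times
= 16 + 3 + 6 + 11 + 4 + 7 + 13 + 9
= 69 time units


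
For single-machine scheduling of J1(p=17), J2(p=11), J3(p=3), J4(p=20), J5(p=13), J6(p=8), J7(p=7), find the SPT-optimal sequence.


SPT: sort by shortest processing time
  J3: p=3
  J7: p=7
  J6: p=8
  J2: p=11
  J5: p=13
  J1: p=17
  J4: p=20
Order: J3 → J7 → J6 → J2 → J5 → J1 → J4


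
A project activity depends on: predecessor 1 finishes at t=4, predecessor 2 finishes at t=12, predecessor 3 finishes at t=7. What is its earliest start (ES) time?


ES = max of all predecessor completion times
Predecessors: [4, 12, 7]
ES = max(4, 12, 7)
= 12


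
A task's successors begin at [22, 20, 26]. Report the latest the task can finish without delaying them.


LF = min of all successor start times
Successors start at: [22, 20, 26]
LF = min(22, 20, 26)
= 20


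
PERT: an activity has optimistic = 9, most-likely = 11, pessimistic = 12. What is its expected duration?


te = (o + 4m + p) / 6
= (9 + 4×11 + 12) / 6
= (9 + 44 + 12) / 6
= 65 / 6
= 10.83


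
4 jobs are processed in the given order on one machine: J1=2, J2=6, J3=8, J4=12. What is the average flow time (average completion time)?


Completion times:
  J1: completes at 2
  J2: completes at 8
  J3: completes at 16
  J4: completes at 28
Sum = 54
Average = 54/4
= 13.50


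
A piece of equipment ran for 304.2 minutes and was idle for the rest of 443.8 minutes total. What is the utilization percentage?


Utilization = busy / total × 100
= 304.2 / 443.8 × 100
= 68.5%


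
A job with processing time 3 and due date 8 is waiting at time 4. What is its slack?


Slack = due - current_time - processing
= 8 - 4 - 3
= 1


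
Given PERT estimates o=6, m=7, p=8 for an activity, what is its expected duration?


te = (o + 4m + p) / 6
= (6 + 4×7 + 8) / 6
= (6 + 28 + 8) / 6
= 42 / 6
= 7.00


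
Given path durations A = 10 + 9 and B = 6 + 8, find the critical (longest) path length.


Path A: 10 + 9 = 19
Path B: 6 + 8 = 14
Critical path = longest = max(19, 14)
= 19 (Path A)


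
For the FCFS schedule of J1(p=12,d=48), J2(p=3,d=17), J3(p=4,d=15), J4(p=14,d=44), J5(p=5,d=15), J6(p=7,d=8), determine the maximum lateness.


Lateness per job (L = C - d):
  J1: C=12, d=48, L=-36
  J2: C=15, d=17, L=-2
  J3: C=19, d=15, L=4
  J4: C=33, d=44, L=-11
  J5: C=38, d=15, L=23
  J6: C=45, d=8, L=37
Lmax = max(-36, -2, 4, -11, 23, 37)
= 37


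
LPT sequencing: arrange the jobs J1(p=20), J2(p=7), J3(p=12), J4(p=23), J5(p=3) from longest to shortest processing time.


LPT: sort by longest processing time first
  J4: p=23
  J1: p=20
  J3: p=12
  J2: p=7
  J5: p=3
Order: J4 → J1 → J3 → J2 → J5


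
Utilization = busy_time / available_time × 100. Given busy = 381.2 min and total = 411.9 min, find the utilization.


Utilization = busy / total × 100
= 381.2 / 411.9 × 100
= 92.5%


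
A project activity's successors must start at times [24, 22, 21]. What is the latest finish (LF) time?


LF = min of all successor start times
Successors start at: [24, 22, 21]
LF = min(24, 22, 21)
= 21


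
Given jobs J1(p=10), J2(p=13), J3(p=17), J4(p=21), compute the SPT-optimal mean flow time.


SPT order: J1 → J2 → J3 → J4
Completion times:
  J1: C=10
  J2: C=23
  J3: C=40
  J4: C=61
Sum = 134, n = 4
Mean flow = 134/4
= 33.50


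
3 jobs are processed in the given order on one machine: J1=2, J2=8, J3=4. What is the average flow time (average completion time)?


Completion times:
  J1: completes at 2
  J2: completes at 10
  J3: completes at 14
Sum = 26
Average = 26/3
= 8.67


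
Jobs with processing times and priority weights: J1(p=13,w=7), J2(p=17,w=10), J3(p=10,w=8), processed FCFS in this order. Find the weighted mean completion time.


Completion times:
  J1: C=13, w×C=7×13=91
  J2: C=30, w×C=10×30=300
  J3: C=40, w×C=8×40=320
Sum w×C = 711
Sum w = 25
Weighted avg = 711/25
= 28.44


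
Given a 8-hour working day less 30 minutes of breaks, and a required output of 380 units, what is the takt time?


Available = 8×60 - 30 = 450 min
Takt time = 450 / 380
= 1.18 min/unit


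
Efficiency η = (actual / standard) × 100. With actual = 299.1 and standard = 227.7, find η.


Efficiency = (actual / standard) × 100
= (299.1 / 227.7) × 100
= 131.4%


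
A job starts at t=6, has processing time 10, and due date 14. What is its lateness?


Completion = 6 + 10 = 16
Lateness = C - d = 16 - 14
= 2


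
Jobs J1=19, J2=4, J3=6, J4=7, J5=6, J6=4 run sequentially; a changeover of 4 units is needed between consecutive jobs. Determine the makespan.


Makespan = Σ processing + (n-1) × setup
= (19 + 4 + 6 + 7 + 6 + 4) + (6-1)×4
= 46 + 20
= 66 time units


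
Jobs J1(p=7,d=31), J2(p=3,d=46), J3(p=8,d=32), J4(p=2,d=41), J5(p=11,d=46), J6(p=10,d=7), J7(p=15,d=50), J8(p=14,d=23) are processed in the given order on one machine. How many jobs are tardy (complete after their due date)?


Completion vs due date:
  J1: C=7, d=31 → on time
  J2: C=10, d=46 → on time
  J3: C=18, d=32 → on time
  J4: C=20, d=41 → on time
  J5: C=31, d=46 → on time
  J6: C=41, d=7 → TARDY
  J7: C=56, d=50 → TARDY
  J8: C=70, d=23 → TARDY
Tardy jobs: J6, J7, J8
Count = 3


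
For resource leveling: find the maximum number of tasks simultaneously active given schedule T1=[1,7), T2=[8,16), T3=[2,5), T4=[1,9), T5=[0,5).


Check each time point for overlaps:
  t=2: 4 tasks active (T1, T3, T4, T5)
Max concurrent = 4


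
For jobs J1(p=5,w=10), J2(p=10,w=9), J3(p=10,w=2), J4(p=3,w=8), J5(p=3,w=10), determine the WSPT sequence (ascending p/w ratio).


WSPT (Smith's rule): sort by p/w ascending
  J5: p/w = 3/10 = 0.300
  J4: p/w = 3/8 = 0.375
  J1: p/w = 5/10 = 0.500
  J2: p/w = 10/9 = 1.111
  J3: p/w = 10/2 = 5.000
Order: J5 → J4 → J1 → J2 → J3


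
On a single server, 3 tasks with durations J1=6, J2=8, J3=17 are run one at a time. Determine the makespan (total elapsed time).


Sequential makespan: sum all processing times
= 6 + 8 + 17
= 31 time units


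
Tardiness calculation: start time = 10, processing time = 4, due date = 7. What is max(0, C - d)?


Completion = start + processing = 10 + 4 = 14
Tardiness = max(0, C - d) = max(0, 14 - 7)
= max(0, 7)
= 7


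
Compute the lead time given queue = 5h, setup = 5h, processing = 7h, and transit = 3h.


Lead time = queue + setup + processing + transit
= 5 + 5 + 7 + 3
= 20 hours


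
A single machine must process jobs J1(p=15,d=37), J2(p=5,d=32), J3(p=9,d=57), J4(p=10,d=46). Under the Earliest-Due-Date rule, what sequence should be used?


EDD: sort by earliest due date
  J2: d=32, p=5
  J1: d=37, p=15
  J4: d=46, p=10
  J3: d=57, p=9
Order: J2 → J1 → J4 → J3


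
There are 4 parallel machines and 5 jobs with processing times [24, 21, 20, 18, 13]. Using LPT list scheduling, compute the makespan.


Jobs (LPT sorted): [24, 21, 20, 18, 13]
Machines: 4
  J=24 → Machine 1 (load: 0+24=24)
  J=21 → Machine 2 (load: 0+21=21)
  J=20 → Machine 3 (load: 0+20=20)
  J=18 → Machine 4 (load: 0+18=18)
  J=13 → Machine 4 (load: 18+13=31)
Machine loads: [24, 21, 20, 31]
Makespan = max = 31 time units


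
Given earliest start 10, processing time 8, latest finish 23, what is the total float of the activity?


EF = ES + duration = 10 + 8 = 18
LS = LF - duration = 23 - 8 = 15
Total Float = LF - EF = 23 - 18
(or LS - ES = 15 - 10)
= 5


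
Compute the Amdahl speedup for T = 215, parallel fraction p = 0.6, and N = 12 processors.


Amdahl's law: T_p = T × ((1-p) + p/N)
= 215 × ((1-0.6) + 0.6/12)
= 215 × (0.40 + 0.0500)
= 215 × 0.4500
= 96.75
Speedup = 215/96.75
= 2.22×


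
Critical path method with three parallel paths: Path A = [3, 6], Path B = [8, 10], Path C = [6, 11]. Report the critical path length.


Path A: 3 + 6 = 9
Path B: 8 + 10 = 18
Path C: 6 + 11 = 17
Critical path = longest = max(9, 18, 17)
= 18 (Path B)


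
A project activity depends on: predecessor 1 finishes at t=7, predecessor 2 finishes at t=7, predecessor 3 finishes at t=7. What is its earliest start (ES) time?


ES = max of all predecessor completion times
Predecessors: [7, 7, 7]
ES = max(7, 7, 7)
= 7


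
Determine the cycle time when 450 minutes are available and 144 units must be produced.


Cycle time = available time / demand
= 450 / 144
= 3.12 min/unit


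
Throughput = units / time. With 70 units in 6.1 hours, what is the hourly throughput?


Throughput = units / time
= 70 / 6.1
= 11.5 units/hour


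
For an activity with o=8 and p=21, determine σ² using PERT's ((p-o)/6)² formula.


σ² = ((p - o) / 6)² = (p - o)² / 36
= (21 - 8)² / 36
= 13² / 36
= 169 / 36
= 4.6944


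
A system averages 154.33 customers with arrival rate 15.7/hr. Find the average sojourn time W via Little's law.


Little's law: L = λW → W = L / λ
= 154.33 / 15.7
= 9.83 hours


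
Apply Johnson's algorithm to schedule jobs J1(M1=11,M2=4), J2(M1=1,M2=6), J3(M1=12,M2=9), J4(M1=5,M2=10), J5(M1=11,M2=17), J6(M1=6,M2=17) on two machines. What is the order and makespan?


Johnson's rule:
Group 1 (M1≤M2, sort by M1): ['J2', 'J4', 'J6', 'J5']
Group 2 (M1>M2, sort desc M2): ['J3', 'J1']
Sequence: J2 → J4 → J6 → J5 → J3 → J1
Makespan calculation:
  J2: M1 done=1, M2 done=7
  J4: M1 done=6, M2 done=17
  J6: M1 done=12, M2 done=34
  J5: M1 done=23, M2 done=51
  J3: M1 done=35, M2 done=60
  J1: M1 done=46, M2 done=64
= Sequence: J2 → J4 → J6 → J5 → J3 → J1, Makespan: 64
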